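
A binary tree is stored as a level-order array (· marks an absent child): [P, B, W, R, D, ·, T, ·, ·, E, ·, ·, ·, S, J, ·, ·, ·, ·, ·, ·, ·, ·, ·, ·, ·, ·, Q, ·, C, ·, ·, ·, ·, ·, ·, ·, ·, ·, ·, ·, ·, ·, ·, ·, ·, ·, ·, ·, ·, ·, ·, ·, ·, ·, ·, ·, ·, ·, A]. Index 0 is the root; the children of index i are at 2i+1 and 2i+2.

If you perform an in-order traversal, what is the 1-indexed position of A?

10

In-order visits the left subtree, then the node, then the right subtree.
At P: go left to B.
  At B: go left to R.
    R is a leaf — visit R.
  Visit B.
  At B: go right to D.
    At D: go left to E.
      E is a leaf — visit E.
    Visit D.
    At D: no right child.
Visit P.
At P: go right to W.
  At W: no left child.
  Visit W.
  At W: go right to T.
    At T: go left to S.
      At S: go left to Q.
        Q is a leaf — visit Q.
      Visit S.
      At S: no right child.
    Visit T.
    At T: go right to J.
      At J: go left to C.
        At C: go left to A.
          A is a leaf — visit A.
        Visit C.
        At C: no right child.
      Visit J.
      At J: no right child.
Full in-order sequence: R, B, E, D, P, W, Q, S, T, A, C, J.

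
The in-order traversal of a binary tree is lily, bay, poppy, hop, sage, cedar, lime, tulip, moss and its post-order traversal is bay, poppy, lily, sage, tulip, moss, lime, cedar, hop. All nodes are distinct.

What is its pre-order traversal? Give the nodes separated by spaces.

The last element of post-order is the root; it splits in-order into left and right subtrees.
Root hop: left subtree has 3 nodes {lily, bay, poppy}, right has 5 {sage, cedar, lime, tulip, moss}.
  Root lily: left subtree has 0 nodes { }, right has 2 {bay, poppy}.
    Root poppy: left subtree has 1 node {bay}, right has 0 { }.
  Root cedar: left subtree has 1 node {sage}, right has 3 {lime, tulip, moss}.
    Root lime: left subtree has 0 nodes { }, right has 2 {tulip, moss}.
      Root moss: left subtree has 1 node {tulip}, right has 0 { }.

hop lily poppy bay cedar sage lime moss tulip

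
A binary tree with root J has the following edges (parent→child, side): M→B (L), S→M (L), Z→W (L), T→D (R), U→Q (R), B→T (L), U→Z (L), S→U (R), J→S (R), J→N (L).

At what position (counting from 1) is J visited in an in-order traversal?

In-order visits the left subtree, then the node, then the right subtree.
At J: go left to N.
  N is a leaf — visit N.
Visit J.
At J: go right to S.
  At S: go left to M.
    At M: go left to B.
      At B: go left to T.
        At T: no left child.
        Visit T.
        At T: go right to D.
          D is a leaf — visit D.
      Visit B.
      At B: no right child.
    Visit M.
    At M: no right child.
  Visit S.
  At S: go right to U.
    At U: go left to Z.
      At Z: go left to W.
        W is a leaf — visit W.
      Visit Z.
      At Z: no right child.
    Visit U.
    At U: go right to Q.
      Q is a leaf — visit Q.
Full in-order sequence: N, J, T, D, B, M, S, W, Z, U, Q.

2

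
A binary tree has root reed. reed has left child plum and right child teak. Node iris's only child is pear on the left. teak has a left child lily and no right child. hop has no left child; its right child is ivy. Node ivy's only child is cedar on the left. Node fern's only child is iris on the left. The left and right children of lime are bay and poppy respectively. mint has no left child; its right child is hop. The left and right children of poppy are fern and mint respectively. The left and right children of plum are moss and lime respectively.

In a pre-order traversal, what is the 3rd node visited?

Pre-order visits the node, then its left subtree, then its right subtree.
Visit reed.
At reed: go left to plum.
  Visit plum.
  At plum: go left to moss.
    moss is a leaf — visit moss.
  At plum: go right to lime.
    Visit lime.
    At lime: go left to bay.
      bay is a leaf — visit bay.
    At lime: go right to poppy.
      Visit poppy.
      At poppy: go left to fern.
        Visit fern.
        At fern: go left to iris.
          Visit iris.
          At iris: go left to pear.
            pear is a leaf — visit pear.
          At iris: no right child.
        At fern: no right child.
      At poppy: go right to mint.
        Visit mint.
        At mint: no left child.
        At mint: go right to hop.
          Visit hop.
          At hop: no left child.
          At hop: go right to ivy.
            Visit ivy.
            At ivy: go left to cedar.
              cedar is a leaf — visit cedar.
            At ivy: no right child.
At reed: go right to teak.
  Visit teak.
  At teak: go left to lily.
    lily is a leaf — visit lily.
  At teak: no right child.
Full pre-order sequence: reed, plum, moss, lime, bay, poppy, fern, iris, pear, mint, hop, ivy, cedar, teak, lily.

moss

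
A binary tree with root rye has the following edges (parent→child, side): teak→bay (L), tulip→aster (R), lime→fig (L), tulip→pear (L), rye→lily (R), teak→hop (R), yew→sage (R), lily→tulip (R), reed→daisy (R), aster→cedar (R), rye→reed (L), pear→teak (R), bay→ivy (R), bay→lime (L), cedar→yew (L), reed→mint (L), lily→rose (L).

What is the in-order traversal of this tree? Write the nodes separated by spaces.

In-order visits the left subtree, then the node, then the right subtree.
At rye: go left to reed.
  At reed: go left to mint.
    mint is a leaf — visit mint.
  Visit reed.
  At reed: go right to daisy.
    daisy is a leaf — visit daisy.
Visit rye.
At rye: go right to lily.
  At lily: go left to rose.
    rose is a leaf — visit rose.
  Visit lily.
  At lily: go right to tulip.
    At tulip: go left to pear.
      At pear: no left child.
      Visit pear.
      At pear: go right to teak.
        At teak: go left to bay.
          At bay: go left to lime.
            At lime: go left to fig.
              fig is a leaf — visit fig.
            Visit lime.
            At lime: no right child.
          Visit bay.
          At bay: go right to ivy.
            ivy is a leaf — visit ivy.
        Visit teak.
        At teak: go right to hop.
          hop is a leaf — visit hop.
    Visit tulip.
    At tulip: go right to aster.
      At aster: no left child.
      Visit aster.
      At aster: go right to cedar.
        At cedar: go left to yew.
          At yew: no left child.
          Visit yew.
          At yew: go right to sage.
            sage is a leaf — visit sage.
        Visit cedar.
        At cedar: no right child.

mint reed daisy rye rose lily pear fig lime bay ivy teak hop tulip aster yew sage cedar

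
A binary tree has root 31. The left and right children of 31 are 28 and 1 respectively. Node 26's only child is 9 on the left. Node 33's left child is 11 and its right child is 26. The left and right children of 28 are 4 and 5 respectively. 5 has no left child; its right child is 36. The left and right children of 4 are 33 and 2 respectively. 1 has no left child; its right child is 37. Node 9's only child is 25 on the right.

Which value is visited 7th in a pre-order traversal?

Pre-order visits the node, then its left subtree, then its right subtree.
Visit 31.
At 31: go left to 28.
  Visit 28.
  At 28: go left to 4.
    Visit 4.
    At 4: go left to 33.
      Visit 33.
      At 33: go left to 11.
        11 is a leaf — visit 11.
      At 33: go right to 26.
        Visit 26.
        At 26: go left to 9.
          Visit 9.
          At 9: no left child.
          At 9: go right to 25.
            25 is a leaf — visit 25.
        At 26: no right child.
    At 4: go right to 2.
      2 is a leaf — visit 2.
  At 28: go right to 5.
    Visit 5.
    At 5: no left child.
    At 5: go right to 36.
      36 is a leaf — visit 36.
At 31: go right to 1.
  Visit 1.
  At 1: no left child.
  At 1: go right to 37.
    37 is a leaf — visit 37.
Full pre-order sequence: 31, 28, 4, 33, 11, 26, 9, 25, 2, 5, 36, 1, 37.

9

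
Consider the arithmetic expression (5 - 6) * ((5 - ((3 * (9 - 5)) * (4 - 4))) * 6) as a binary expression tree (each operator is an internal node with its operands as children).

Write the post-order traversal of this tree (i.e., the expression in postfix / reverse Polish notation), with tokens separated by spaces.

5 6 - 5 3 9 5 - * 4 4 - * - 6 * *

Post-order on an expression tree gives postfix notation: for each operator, emit left operand, right operand, then the operator.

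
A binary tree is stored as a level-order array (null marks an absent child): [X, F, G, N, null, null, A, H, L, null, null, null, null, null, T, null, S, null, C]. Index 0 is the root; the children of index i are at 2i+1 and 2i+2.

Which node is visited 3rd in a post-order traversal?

Post-order visits the left subtree, then the right subtree, then the node.
At X: go left to F.
  At F: go left to N.
    At N: go left to H.
      At H: no left child.
      At H: go right to S.
        S is a leaf — visit S.
      Visit H.
    At N: go right to L.
      At L: no left child.
      At L: go right to C.
        C is a leaf — visit C.
      Visit L.
    Visit N.
  At F: no right child.
  Visit F.
At X: go right to G.
  At G: no left child.
  At G: go right to A.
    At A: no left child.
    At A: go right to T.
      T is a leaf — visit T.
    Visit A.
  Visit G.
Visit X.
Full post-order sequence: S, H, C, L, N, F, T, A, G, X.

C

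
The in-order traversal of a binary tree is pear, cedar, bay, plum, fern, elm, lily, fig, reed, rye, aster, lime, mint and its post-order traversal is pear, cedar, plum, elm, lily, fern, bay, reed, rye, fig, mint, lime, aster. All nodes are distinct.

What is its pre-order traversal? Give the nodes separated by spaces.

aster fig bay cedar pear fern plum lily elm rye reed lime mint

The last element of post-order is the root; it splits in-order into left and right subtrees.
Root aster: left subtree has 10 nodes {pear, cedar, bay, plum, fern, elm, lily, fig, reed, rye}, right has 2 {lime, mint}.
  Root fig: left subtree has 7 nodes {pear, cedar, bay, plum, fern, elm, lily}, right has 2 {reed, rye}.
    Root bay: left subtree has 2 nodes {pear, cedar}, right has 4 {plum, fern, elm, lily}.
      Root cedar: left subtree has 1 node {pear}, right has 0 { }.
      Root fern: left subtree has 1 node {plum}, right has 2 {elm, lily}.
        Root lily: left subtree has 1 node {elm}, right has 0 { }.
    Root rye: left subtree has 1 node {reed}, right has 0 { }.
  Root lime: left subtree has 0 nodes { }, right has 1 {mint}.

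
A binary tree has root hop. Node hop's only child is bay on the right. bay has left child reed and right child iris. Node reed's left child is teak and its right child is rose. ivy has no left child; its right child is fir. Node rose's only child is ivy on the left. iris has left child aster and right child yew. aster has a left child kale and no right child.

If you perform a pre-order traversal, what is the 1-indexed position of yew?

Pre-order visits the node, then its left subtree, then its right subtree.
Visit hop.
At hop: no left child.
At hop: go right to bay.
  Visit bay.
  At bay: go left to reed.
    Visit reed.
    At reed: go left to teak.
      teak is a leaf — visit teak.
    At reed: go right to rose.
      Visit rose.
      At rose: go left to ivy.
        Visit ivy.
        At ivy: no left child.
        At ivy: go right to fir.
          fir is a leaf — visit fir.
      At rose: no right child.
  At bay: go right to iris.
    Visit iris.
    At iris: go left to aster.
      Visit aster.
      At aster: go left to kale.
        kale is a leaf — visit kale.
      At aster: no right child.
    At iris: go right to yew.
      yew is a leaf — visit yew.
Full pre-order sequence: hop, bay, reed, teak, rose, ivy, fir, iris, aster, kale, yew.

11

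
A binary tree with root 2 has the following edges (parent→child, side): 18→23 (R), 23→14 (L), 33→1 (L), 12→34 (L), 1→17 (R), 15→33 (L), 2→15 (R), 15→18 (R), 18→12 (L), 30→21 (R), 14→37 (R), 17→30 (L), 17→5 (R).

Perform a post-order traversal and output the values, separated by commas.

21, 30, 5, 17, 1, 33, 34, 12, 37, 14, 23, 18, 15, 2

Post-order visits the left subtree, then the right subtree, then the node.
At 2: no left child.
At 2: go right to 15.
  At 15: go left to 33.
    At 33: go left to 1.
      At 1: no left child.
      At 1: go right to 17.
        At 17: go left to 30.
          At 30: no left child.
          At 30: go right to 21.
            21 is a leaf — visit 21.
          Visit 30.
        At 17: go right to 5.
          5 is a leaf — visit 5.
        Visit 17.
      Visit 1.
    At 33: no right child.
    Visit 33.
  At 15: go right to 18.
    At 18: go left to 12.
      At 12: go left to 34.
        34 is a leaf — visit 34.
      At 12: no right child.
      Visit 12.
    At 18: go right to 23.
      At 23: go left to 14.
        At 14: no left child.
        At 14: go right to 37.
          37 is a leaf — visit 37.
        Visit 14.
      At 23: no right child.
      Visit 23.
    Visit 18.
  Visit 15.
Visit 2.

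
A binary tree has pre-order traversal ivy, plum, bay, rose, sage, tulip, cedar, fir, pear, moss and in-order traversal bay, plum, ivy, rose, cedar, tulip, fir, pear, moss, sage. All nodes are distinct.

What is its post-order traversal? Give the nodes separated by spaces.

The first element of pre-order is the root; it splits in-order into left and right subtrees.
Root ivy: left subtree has 2 nodes {bay, plum}, right has 7 {rose, cedar, tulip, fir, pear, moss, sage}.
  Root plum: left subtree has 1 node {bay}, right has 0 { }.
  Root rose: left subtree has 0 nodes { }, right has 6 {cedar, tulip, fir, pear, moss, sage}.
    Root sage: left subtree has 5 nodes {cedar, tulip, fir, pear, moss}, right has 0 { }.
      Root tulip: left subtree has 1 node {cedar}, right has 3 {fir, pear, moss}.
        Root fir: left subtree has 0 nodes { }, right has 2 {pear, moss}.
          Root pear: left subtree has 0 nodes { }, right has 1 {moss}.

bay plum cedar moss pear fir tulip sage rose ivy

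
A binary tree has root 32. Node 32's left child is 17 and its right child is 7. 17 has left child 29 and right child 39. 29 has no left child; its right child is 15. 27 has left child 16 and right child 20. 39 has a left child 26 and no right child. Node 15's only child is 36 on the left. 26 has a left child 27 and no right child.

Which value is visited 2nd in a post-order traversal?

Post-order visits the left subtree, then the right subtree, then the node.
At 32: go left to 17.
  At 17: go left to 29.
    At 29: no left child.
    At 29: go right to 15.
      At 15: go left to 36.
        36 is a leaf — visit 36.
      At 15: no right child.
      Visit 15.
    Visit 29.
  At 17: go right to 39.
    At 39: go left to 26.
      At 26: go left to 27.
        At 27: go left to 16.
          16 is a leaf — visit 16.
        At 27: go right to 20.
          20 is a leaf — visit 20.
        Visit 27.
      At 26: no right child.
      Visit 26.
    At 39: no right child.
    Visit 39.
  Visit 17.
At 32: go right to 7.
  7 is a leaf — visit 7.
Visit 32.
Full post-order sequence: 36, 15, 29, 16, 20, 27, 26, 39, 17, 7, 32.

15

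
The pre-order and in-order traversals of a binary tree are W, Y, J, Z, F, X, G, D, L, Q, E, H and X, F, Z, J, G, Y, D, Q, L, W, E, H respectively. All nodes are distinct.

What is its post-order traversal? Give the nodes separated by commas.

X, F, Z, G, J, Q, L, D, Y, H, E, W

The first element of pre-order is the root; it splits in-order into left and right subtrees.
Root W: left subtree has 9 nodes {X, F, Z, J, G, Y, D, Q, L}, right has 2 {E, H}.
  Root Y: left subtree has 5 nodes {X, F, Z, J, G}, right has 3 {D, Q, L}.
    Root J: left subtree has 3 nodes {X, F, Z}, right has 1 {G}.
      Root Z: left subtree has 2 nodes {X, F}, right has 0 { }.
        Root F: left subtree has 1 node {X}, right has 0 { }.
    Root D: left subtree has 0 nodes { }, right has 2 {Q, L}.
      Root L: left subtree has 1 node {Q}, right has 0 { }.
  Root E: left subtree has 0 nodes { }, right has 1 {H}.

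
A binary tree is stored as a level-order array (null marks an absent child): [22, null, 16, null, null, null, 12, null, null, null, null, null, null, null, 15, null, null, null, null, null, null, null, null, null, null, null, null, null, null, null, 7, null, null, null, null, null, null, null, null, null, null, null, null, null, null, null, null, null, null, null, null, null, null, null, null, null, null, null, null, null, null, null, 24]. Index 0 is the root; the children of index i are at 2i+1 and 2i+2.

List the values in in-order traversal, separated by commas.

In-order visits the left subtree, then the node, then the right subtree.
At 22: no left child.
Visit 22.
At 22: go right to 16.
  At 16: no left child.
  Visit 16.
  At 16: go right to 12.
    At 12: no left child.
    Visit 12.
    At 12: go right to 15.
      At 15: no left child.
      Visit 15.
      At 15: go right to 7.
        At 7: no left child.
        Visit 7.
        At 7: go right to 24.
          24 is a leaf — visit 24.

22, 16, 12, 15, 7, 24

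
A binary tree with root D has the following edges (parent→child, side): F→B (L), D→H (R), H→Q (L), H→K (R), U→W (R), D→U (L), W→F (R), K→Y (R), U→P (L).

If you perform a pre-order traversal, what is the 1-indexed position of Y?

Pre-order visits the node, then its left subtree, then its right subtree.
Visit D.
At D: go left to U.
  Visit U.
  At U: go left to P.
    P is a leaf — visit P.
  At U: go right to W.
    Visit W.
    At W: no left child.
    At W: go right to F.
      Visit F.
      At F: go left to B.
        B is a leaf — visit B.
      At F: no right child.
At D: go right to H.
  Visit H.
  At H: go left to Q.
    Q is a leaf — visit Q.
  At H: go right to K.
    Visit K.
    At K: no left child.
    At K: go right to Y.
      Y is a leaf — visit Y.
Full pre-order sequence: D, U, P, W, F, B, H, Q, K, Y.

10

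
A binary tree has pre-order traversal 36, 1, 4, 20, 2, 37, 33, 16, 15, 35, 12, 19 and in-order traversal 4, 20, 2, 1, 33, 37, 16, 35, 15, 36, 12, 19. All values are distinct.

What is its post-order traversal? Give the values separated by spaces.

The first element of pre-order is the root; it splits in-order into left and right subtrees.
Root 36: left subtree has 9 nodes {4, 20, 2, 1, 33, 37, 16, 35, 15}, right has 2 {12, 19}.
  Root 1: left subtree has 3 nodes {4, 20, 2}, right has 5 {33, 37, 16, 35, 15}.
    Root 4: left subtree has 0 nodes { }, right has 2 {20, 2}.
      Root 20: left subtree has 0 nodes { }, right has 1 {2}.
    Root 37: left subtree has 1 node {33}, right has 3 {16, 35, 15}.
      Root 16: left subtree has 0 nodes { }, right has 2 {35, 15}.
        Root 15: left subtree has 1 node {35}, right has 0 { }.
  Root 12: left subtree has 0 nodes { }, right has 1 {19}.

2 20 4 33 35 15 16 37 1 19 12 36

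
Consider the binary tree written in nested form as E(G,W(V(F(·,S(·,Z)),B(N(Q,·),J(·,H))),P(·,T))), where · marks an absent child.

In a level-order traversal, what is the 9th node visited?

Level-order visits nodes level by level from the root, left to right within each level.
Level 0: E
Level 1: G, W
Level 2: V, P
Level 3: F, B, T
Level 4: S, N, J
Level 5: Z, Q, H
Full level-order sequence: E, G, W, V, P, F, B, T, S, N, J, Z, Q, H.

S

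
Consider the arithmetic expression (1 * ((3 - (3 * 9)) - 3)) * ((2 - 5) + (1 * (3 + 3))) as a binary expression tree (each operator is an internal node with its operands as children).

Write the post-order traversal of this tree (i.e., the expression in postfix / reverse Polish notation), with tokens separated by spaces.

Post-order on an expression tree gives postfix notation: for each operator, emit left operand, right operand, then the operator.

1 3 3 9 * - 3 - * 2 5 - 1 3 3 + * + *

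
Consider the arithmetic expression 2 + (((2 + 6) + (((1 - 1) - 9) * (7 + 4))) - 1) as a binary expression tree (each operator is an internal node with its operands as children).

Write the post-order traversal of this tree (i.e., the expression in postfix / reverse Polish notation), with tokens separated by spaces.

2 2 6 + 1 1 - 9 - 7 4 + * + 1 - +

Post-order on an expression tree gives postfix notation: for each operator, emit left operand, right operand, then the operator.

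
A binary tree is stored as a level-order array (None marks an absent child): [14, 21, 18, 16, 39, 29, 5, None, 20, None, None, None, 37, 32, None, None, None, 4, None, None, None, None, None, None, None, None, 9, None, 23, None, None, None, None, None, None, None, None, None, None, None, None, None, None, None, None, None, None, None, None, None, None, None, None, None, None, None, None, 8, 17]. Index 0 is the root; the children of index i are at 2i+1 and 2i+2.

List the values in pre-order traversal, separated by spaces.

Pre-order visits the node, then its left subtree, then its right subtree.
Visit 14.
At 14: go left to 21.
  Visit 21.
  At 21: go left to 16.
    Visit 16.
    At 16: no left child.
    At 16: go right to 20.
      Visit 20.
      At 20: go left to 4.
        4 is a leaf — visit 4.
      At 20: no right child.
  At 21: go right to 39.
    39 is a leaf — visit 39.
At 14: go right to 18.
  Visit 18.
  At 18: go left to 29.
    Visit 29.
    At 29: no left child.
    At 29: go right to 37.
      Visit 37.
      At 37: no left child.
      At 37: go right to 9.
        9 is a leaf — visit 9.
  At 18: go right to 5.
    Visit 5.
    At 5: go left to 32.
      Visit 32.
      At 32: no left child.
      At 32: go right to 23.
        Visit 23.
        At 23: go left to 8.
          8 is a leaf — visit 8.
        At 23: go right to 17.
          17 is a leaf — visit 17.
    At 5: no right child.

14 21 16 20 4 39 18 29 37 9 5 32 23 8 17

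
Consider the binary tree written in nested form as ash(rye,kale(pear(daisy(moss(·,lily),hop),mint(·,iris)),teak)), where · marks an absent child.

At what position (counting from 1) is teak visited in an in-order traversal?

In-order visits the left subtree, then the node, then the right subtree.
At ash: go left to rye.
  rye is a leaf — visit rye.
Visit ash.
At ash: go right to kale.
  At kale: go left to pear.
    At pear: go left to daisy.
      At daisy: go left to moss.
        At moss: no left child.
        Visit moss.
        At moss: go right to lily.
          lily is a leaf — visit lily.
      Visit daisy.
      At daisy: go right to hop.
        hop is a leaf — visit hop.
    Visit pear.
    At pear: go right to mint.
      At mint: no left child.
      Visit mint.
      At mint: go right to iris.
        iris is a leaf — visit iris.
  Visit kale.
  At kale: go right to teak.
    teak is a leaf — visit teak.
Full in-order sequence: rye, ash, moss, lily, daisy, hop, pear, mint, iris, kale, teak.

11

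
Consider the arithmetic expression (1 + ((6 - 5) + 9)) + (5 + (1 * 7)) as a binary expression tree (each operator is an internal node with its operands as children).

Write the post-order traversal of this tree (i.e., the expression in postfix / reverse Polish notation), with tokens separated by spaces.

1 6 5 - 9 + + 5 1 7 * + +

Post-order on an expression tree gives postfix notation: for each operator, emit left operand, right operand, then the operator.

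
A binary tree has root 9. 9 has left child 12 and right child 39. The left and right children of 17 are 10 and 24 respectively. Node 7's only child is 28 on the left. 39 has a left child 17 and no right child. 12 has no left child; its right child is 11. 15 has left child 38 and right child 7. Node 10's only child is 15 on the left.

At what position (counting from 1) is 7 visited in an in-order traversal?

7

In-order visits the left subtree, then the node, then the right subtree.
At 9: go left to 12.
  At 12: no left child.
  Visit 12.
  At 12: go right to 11.
    11 is a leaf — visit 11.
Visit 9.
At 9: go right to 39.
  At 39: go left to 17.
    At 17: go left to 10.
      At 10: go left to 15.
        At 15: go left to 38.
          38 is a leaf — visit 38.
        Visit 15.
        At 15: go right to 7.
          At 7: go left to 28.
            28 is a leaf — visit 28.
          Visit 7.
          At 7: no right child.
      Visit 10.
      At 10: no right child.
    Visit 17.
    At 17: go right to 24.
      24 is a leaf — visit 24.
  Visit 39.
  At 39: no right child.
Full in-order sequence: 12, 11, 9, 38, 15, 28, 7, 10, 17, 24, 39.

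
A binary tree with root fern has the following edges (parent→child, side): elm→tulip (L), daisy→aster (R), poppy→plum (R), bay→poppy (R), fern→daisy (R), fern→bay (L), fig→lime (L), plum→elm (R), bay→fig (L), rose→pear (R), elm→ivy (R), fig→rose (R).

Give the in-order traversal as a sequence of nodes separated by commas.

In-order visits the left subtree, then the node, then the right subtree.
At fern: go left to bay.
  At bay: go left to fig.
    At fig: go left to lime.
      lime is a leaf — visit lime.
    Visit fig.
    At fig: go right to rose.
      At rose: no left child.
      Visit rose.
      At rose: go right to pear.
        pear is a leaf — visit pear.
  Visit bay.
  At bay: go right to poppy.
    At poppy: no left child.
    Visit poppy.
    At poppy: go right to plum.
      At plum: no left child.
      Visit plum.
      At plum: go right to elm.
        At elm: go left to tulip.
          tulip is a leaf — visit tulip.
        Visit elm.
        At elm: go right to ivy.
          ivy is a leaf — visit ivy.
Visit fern.
At fern: go right to daisy.
  At daisy: no left child.
  Visit daisy.
  At daisy: go right to aster.
    aster is a leaf — visit aster.

lime, fig, rose, pear, bay, poppy, plum, tulip, elm, ivy, fern, daisy, aster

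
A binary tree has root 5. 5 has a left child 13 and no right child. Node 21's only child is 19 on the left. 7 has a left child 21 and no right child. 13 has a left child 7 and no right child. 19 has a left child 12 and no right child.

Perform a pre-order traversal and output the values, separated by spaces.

Pre-order visits the node, then its left subtree, then its right subtree.
Visit 5.
At 5: go left to 13.
  Visit 13.
  At 13: go left to 7.
    Visit 7.
    At 7: go left to 21.
      Visit 21.
      At 21: go left to 19.
        Visit 19.
        At 19: go left to 12.
          12 is a leaf — visit 12.
        At 19: no right child.
      At 21: no right child.
    At 7: no right child.
  At 13: no right child.
At 5: no right child.

5 13 7 21 19 12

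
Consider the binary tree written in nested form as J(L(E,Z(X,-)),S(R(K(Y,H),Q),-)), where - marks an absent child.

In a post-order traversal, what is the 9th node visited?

R

Post-order visits the left subtree, then the right subtree, then the node.
At J: go left to L.
  At L: go left to E.
    E is a leaf — visit E.
  At L: go right to Z.
    At Z: go left to X.
      X is a leaf — visit X.
    At Z: no right child.
    Visit Z.
  Visit L.
At J: go right to S.
  At S: go left to R.
    At R: go left to K.
      At K: go left to Y.
        Y is a leaf — visit Y.
      At K: go right to H.
        H is a leaf — visit H.
      Visit K.
    At R: go right to Q.
      Q is a leaf — visit Q.
    Visit R.
  At S: no right child.
  Visit S.
Visit J.
Full post-order sequence: E, X, Z, L, Y, H, K, Q, R, S, J.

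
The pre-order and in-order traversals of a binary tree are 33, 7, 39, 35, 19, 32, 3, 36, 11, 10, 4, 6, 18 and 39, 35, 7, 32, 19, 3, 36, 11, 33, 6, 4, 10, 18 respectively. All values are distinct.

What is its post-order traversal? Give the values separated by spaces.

The first element of pre-order is the root; it splits in-order into left and right subtrees.
Root 33: left subtree has 8 nodes {39, 35, 7, 32, 19, 3, 36, 11}, right has 4 {6, 4, 10, 18}.
  Root 7: left subtree has 2 nodes {39, 35}, right has 5 {32, 19, 3, 36, 11}.
    Root 39: left subtree has 0 nodes { }, right has 1 {35}.
    Root 19: left subtree has 1 node {32}, right has 3 {3, 36, 11}.
      Root 3: left subtree has 0 nodes { }, right has 2 {36, 11}.
        Root 36: left subtree has 0 nodes { }, right has 1 {11}.
  Root 10: left subtree has 2 nodes {6, 4}, right has 1 {18}.
    Root 4: left subtree has 1 node {6}, right has 0 { }.

35 39 32 11 36 3 19 7 6 4 18 10 33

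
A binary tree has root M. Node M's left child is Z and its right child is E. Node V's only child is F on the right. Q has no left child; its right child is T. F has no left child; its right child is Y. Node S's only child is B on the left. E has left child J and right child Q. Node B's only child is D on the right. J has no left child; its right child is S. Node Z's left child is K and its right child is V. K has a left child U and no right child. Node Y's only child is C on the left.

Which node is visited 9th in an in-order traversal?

J

In-order visits the left subtree, then the node, then the right subtree.
At M: go left to Z.
  At Z: go left to K.
    At K: go left to U.
      U is a leaf — visit U.
    Visit K.
    At K: no right child.
  Visit Z.
  At Z: go right to V.
    At V: no left child.
    Visit V.
    At V: go right to F.
      At F: no left child.
      Visit F.
      At F: go right to Y.
        At Y: go left to C.
          C is a leaf — visit C.
        Visit Y.
        At Y: no right child.
Visit M.
At M: go right to E.
  At E: go left to J.
    At J: no left child.
    Visit J.
    At J: go right to S.
      At S: go left to B.
        At B: no left child.
        Visit B.
        At B: go right to D.
          D is a leaf — visit D.
      Visit S.
      At S: no right child.
  Visit E.
  At E: go right to Q.
    At Q: no left child.
    Visit Q.
    At Q: go right to T.
      T is a leaf — visit T.
Full in-order sequence: U, K, Z, V, F, C, Y, M, J, B, D, S, E, Q, T.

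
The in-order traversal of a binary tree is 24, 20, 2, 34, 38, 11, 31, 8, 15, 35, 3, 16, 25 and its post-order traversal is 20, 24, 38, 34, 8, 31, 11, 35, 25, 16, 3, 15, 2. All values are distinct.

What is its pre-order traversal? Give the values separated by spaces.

The last element of post-order is the root; it splits in-order into left and right subtrees.
Root 2: left subtree has 2 nodes {24, 20}, right has 10 {34, 38, 11, 31, 8, 15, 35, 3, 16, 25}.
  Root 24: left subtree has 0 nodes { }, right has 1 {20}.
  Root 15: left subtree has 5 nodes {34, 38, 11, 31, 8}, right has 4 {35, 3, 16, 25}.
    Root 11: left subtree has 2 nodes {34, 38}, right has 2 {31, 8}.
      Root 34: left subtree has 0 nodes { }, right has 1 {38}.
      Root 31: left subtree has 0 nodes { }, right has 1 {8}.
    Root 3: left subtree has 1 node {35}, right has 2 {16, 25}.
      Root 16: left subtree has 0 nodes { }, right has 1 {25}.

2 24 20 15 11 34 38 31 8 3 35 16 25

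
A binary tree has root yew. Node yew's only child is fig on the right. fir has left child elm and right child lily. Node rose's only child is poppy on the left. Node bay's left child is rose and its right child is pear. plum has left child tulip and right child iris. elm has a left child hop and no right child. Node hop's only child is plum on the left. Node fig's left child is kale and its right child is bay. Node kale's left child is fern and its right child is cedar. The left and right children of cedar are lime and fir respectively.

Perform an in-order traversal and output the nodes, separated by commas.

In-order visits the left subtree, then the node, then the right subtree.
At yew: no left child.
Visit yew.
At yew: go right to fig.
  At fig: go left to kale.
    At kale: go left to fern.
      fern is a leaf — visit fern.
    Visit kale.
    At kale: go right to cedar.
      At cedar: go left to lime.
        lime is a leaf — visit lime.
      Visit cedar.
      At cedar: go right to fir.
        At fir: go left to elm.
          At elm: go left to hop.
            At hop: go left to plum.
              At plum: go left to tulip.
                tulip is a leaf — visit tulip.
              Visit plum.
              At plum: go right to iris.
                iris is a leaf — visit iris.
            Visit hop.
            At hop: no right child.
          Visit elm.
          At elm: no right child.
        Visit fir.
        At fir: go right to lily.
          lily is a leaf — visit lily.
  Visit fig.
  At fig: go right to bay.
    At bay: go left to rose.
      At rose: go left to poppy.
        poppy is a leaf — visit poppy.
      Visit rose.
      At rose: no right child.
    Visit bay.
    At bay: go right to pear.
      pear is a leaf — visit pear.

yew, fern, kale, lime, cedar, tulip, plum, iris, hop, elm, fir, lily, fig, poppy, rose, bay, pear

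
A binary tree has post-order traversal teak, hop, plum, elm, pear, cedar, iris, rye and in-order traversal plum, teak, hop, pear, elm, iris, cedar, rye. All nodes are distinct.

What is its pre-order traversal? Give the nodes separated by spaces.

rye iris pear plum hop teak elm cedar

The last element of post-order is the root; it splits in-order into left and right subtrees.
Root rye: left subtree has 7 nodes {plum, teak, hop, pear, elm, iris, cedar}, right has 0 { }.
  Root iris: left subtree has 5 nodes {plum, teak, hop, pear, elm}, right has 1 {cedar}.
    Root pear: left subtree has 3 nodes {plum, teak, hop}, right has 1 {elm}.
      Root plum: left subtree has 0 nodes { }, right has 2 {teak, hop}.
        Root hop: left subtree has 1 node {teak}, right has 0 { }.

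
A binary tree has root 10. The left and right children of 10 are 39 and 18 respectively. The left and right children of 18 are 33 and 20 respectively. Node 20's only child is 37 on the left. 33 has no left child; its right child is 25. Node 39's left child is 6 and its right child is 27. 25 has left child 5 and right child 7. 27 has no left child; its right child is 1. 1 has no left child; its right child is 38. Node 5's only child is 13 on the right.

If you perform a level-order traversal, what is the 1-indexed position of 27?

5

Level-order visits nodes level by level from the root, left to right within each level.
Level 0: 10
Level 1: 39, 18
Level 2: 6, 27, 33, 20
Level 3: 1, 25, 37
Level 4: 38, 5, 7
Level 5: 13
Full level-order sequence: 10, 39, 18, 6, 27, 33, 20, 1, 25, 37, 38, 5, 7, 13.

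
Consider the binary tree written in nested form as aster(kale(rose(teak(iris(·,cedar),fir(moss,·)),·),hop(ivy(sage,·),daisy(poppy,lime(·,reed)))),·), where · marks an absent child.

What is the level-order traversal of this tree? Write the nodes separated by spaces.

aster kale rose hop teak ivy daisy iris fir sage poppy lime cedar moss reed

Level-order visits nodes level by level from the root, left to right within each level.
Level 0: aster
Level 1: kale
Level 2: rose, hop
Level 3: teak, ivy, daisy
Level 4: iris, fir, sage, poppy, lime
Level 5: cedar, moss, reed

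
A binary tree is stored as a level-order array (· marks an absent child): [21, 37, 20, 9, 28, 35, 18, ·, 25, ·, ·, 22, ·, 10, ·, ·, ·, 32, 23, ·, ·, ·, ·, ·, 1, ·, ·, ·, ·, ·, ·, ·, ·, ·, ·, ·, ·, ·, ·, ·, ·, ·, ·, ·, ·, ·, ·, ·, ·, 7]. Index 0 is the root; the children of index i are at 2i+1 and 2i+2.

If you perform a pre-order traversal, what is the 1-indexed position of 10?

14

Pre-order visits the node, then its left subtree, then its right subtree.
Visit 21.
At 21: go left to 37.
  Visit 37.
  At 37: go left to 9.
    Visit 9.
    At 9: no left child.
    At 9: go right to 25.
      Visit 25.
      At 25: go left to 32.
        32 is a leaf — visit 32.
      At 25: go right to 23.
        23 is a leaf — visit 23.
  At 37: go right to 28.
    28 is a leaf — visit 28.
At 21: go right to 20.
  Visit 20.
  At 20: go left to 35.
    Visit 35.
    At 35: go left to 22.
      Visit 22.
      At 22: no left child.
      At 22: go right to 1.
        Visit 1.
        At 1: go left to 7.
          7 is a leaf — visit 7.
        At 1: no right child.
    At 35: no right child.
  At 20: go right to 18.
    Visit 18.
    At 18: go left to 10.
      10 is a leaf — visit 10.
    At 18: no right child.
Full pre-order sequence: 21, 37, 9, 25, 32, 23, 28, 20, 35, 22, 1, 7, 18, 10.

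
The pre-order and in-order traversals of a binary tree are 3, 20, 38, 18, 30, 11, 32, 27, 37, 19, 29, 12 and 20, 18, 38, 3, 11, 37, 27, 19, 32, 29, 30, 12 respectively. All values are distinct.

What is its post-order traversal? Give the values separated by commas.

The first element of pre-order is the root; it splits in-order into left and right subtrees.
Root 3: left subtree has 3 nodes {20, 18, 38}, right has 8 {11, 37, 27, 19, 32, 29, 30, 12}.
  Root 20: left subtree has 0 nodes { }, right has 2 {18, 38}.
    Root 38: left subtree has 1 node {18}, right has 0 { }.
  Root 30: left subtree has 6 nodes {11, 37, 27, 19, 32, 29}, right has 1 {12}.
    Root 11: left subtree has 0 nodes { }, right has 5 {37, 27, 19, 32, 29}.
      Root 32: left subtree has 3 nodes {37, 27, 19}, right has 1 {29}.
        Root 27: left subtree has 1 node {37}, right has 1 {19}.

18, 38, 20, 37, 19, 27, 29, 32, 11, 12, 30, 3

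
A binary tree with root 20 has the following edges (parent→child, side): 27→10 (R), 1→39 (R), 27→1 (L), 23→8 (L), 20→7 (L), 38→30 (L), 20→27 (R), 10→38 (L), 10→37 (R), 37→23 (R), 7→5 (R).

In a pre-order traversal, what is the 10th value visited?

37

Pre-order visits the node, then its left subtree, then its right subtree.
Visit 20.
At 20: go left to 7.
  Visit 7.
  At 7: no left child.
  At 7: go right to 5.
    5 is a leaf — visit 5.
At 20: go right to 27.
  Visit 27.
  At 27: go left to 1.
    Visit 1.
    At 1: no left child.
    At 1: go right to 39.
      39 is a leaf — visit 39.
  At 27: go right to 10.
    Visit 10.
    At 10: go left to 38.
      Visit 38.
      At 38: go left to 30.
        30 is a leaf — visit 30.
      At 38: no right child.
    At 10: go right to 37.
      Visit 37.
      At 37: no left child.
      At 37: go right to 23.
        Visit 23.
        At 23: go left to 8.
          8 is a leaf — visit 8.
        At 23: no right child.
Full pre-order sequence: 20, 7, 5, 27, 1, 39, 10, 38, 30, 37, 23, 8.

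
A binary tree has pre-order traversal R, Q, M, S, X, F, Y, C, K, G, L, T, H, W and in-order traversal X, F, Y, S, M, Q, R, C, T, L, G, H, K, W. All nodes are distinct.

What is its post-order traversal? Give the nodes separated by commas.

Y, F, X, S, M, Q, T, L, H, G, W, K, C, R

The first element of pre-order is the root; it splits in-order into left and right subtrees.
Root R: left subtree has 6 nodes {X, F, Y, S, M, Q}, right has 7 {C, T, L, G, H, K, W}.
  Root Q: left subtree has 5 nodes {X, F, Y, S, M}, right has 0 { }.
    Root M: left subtree has 4 nodes {X, F, Y, S}, right has 0 { }.
      Root S: left subtree has 3 nodes {X, F, Y}, right has 0 { }.
        Root X: left subtree has 0 nodes { }, right has 2 {F, Y}.
          Root F: left subtree has 0 nodes { }, right has 1 {Y}.
  Root C: left subtree has 0 nodes { }, right has 6 {T, L, G, H, K, W}.
    Root K: left subtree has 4 nodes {T, L, G, H}, right has 1 {W}.
      Root G: left subtree has 2 nodes {T, L}, right has 1 {H}.
        Root L: left subtree has 1 node {T}, right has 0 { }.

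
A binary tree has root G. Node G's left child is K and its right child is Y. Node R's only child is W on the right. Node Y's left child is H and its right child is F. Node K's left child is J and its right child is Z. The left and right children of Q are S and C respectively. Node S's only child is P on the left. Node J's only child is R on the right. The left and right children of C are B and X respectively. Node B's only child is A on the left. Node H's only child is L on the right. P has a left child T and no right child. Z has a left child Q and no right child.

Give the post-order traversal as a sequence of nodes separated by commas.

Post-order visits the left subtree, then the right subtree, then the node.
At G: go left to K.
  At K: go left to J.
    At J: no left child.
    At J: go right to R.
      At R: no left child.
      At R: go right to W.
        W is a leaf — visit W.
      Visit R.
    Visit J.
  At K: go right to Z.
    At Z: go left to Q.
      At Q: go left to S.
        At S: go left to P.
          At P: go left to T.
            T is a leaf — visit T.
          At P: no right child.
          Visit P.
        At S: no right child.
        Visit S.
      At Q: go right to C.
        At C: go left to B.
          At B: go left to A.
            A is a leaf — visit A.
          At B: no right child.
          Visit B.
        At C: go right to X.
          X is a leaf — visit X.
        Visit C.
      Visit Q.
    At Z: no right child.
    Visit Z.
  Visit K.
At G: go right to Y.
  At Y: go left to H.
    At H: no left child.
    At H: go right to L.
      L is a leaf — visit L.
    Visit H.
  At Y: go right to F.
    F is a leaf — visit F.
  Visit Y.
Visit G.

W, R, J, T, P, S, A, B, X, C, Q, Z, K, L, H, F, Y, G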